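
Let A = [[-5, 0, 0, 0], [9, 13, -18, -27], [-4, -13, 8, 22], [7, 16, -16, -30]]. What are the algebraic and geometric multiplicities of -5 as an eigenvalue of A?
The characteristic polynomial is (x + 2)^2(x + 5)^2, so the factor x + 5 appears with exponent 2: the algebraic multiplicity is 2.

rank(A + 5I) = 2, so the eigenspace has dimension 4 - 2 = 2: the geometric multiplicity is 2.

algebraic multiplicity 2, geometric multiplicity 2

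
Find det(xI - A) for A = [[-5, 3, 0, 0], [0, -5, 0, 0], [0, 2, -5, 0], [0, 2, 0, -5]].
χ_A(x) = (x + 5)^4

xI - A = [[x + 5, -3, 0, 0], [0, x + 5, 0, 0], [0, -2, x + 5, 0], [0, -2, 0, x + 5]].

Expanding det(xI - A) along the first row:
det(xI - A) = + (x + 5)·det([[x + 5, 0, 0], [-2, x + 5, 0], [-2, 0, x + 5]]) - (-3)·det([[0, 0, 0], [0, x + 5, 0], [0, 0, x + 5]]) + (0)·det([[0, x + 5, 0], [0, -2, 0], [0, -2, x + 5]]) - (0)·det([[0, x + 5, 0], [0, -2, x + 5], [0, -2, 0]]).

Evaluating gives χ_A(x) = x^4 + 20x^3 + 150x^2 + 500x + 625 = (x + 5)^4.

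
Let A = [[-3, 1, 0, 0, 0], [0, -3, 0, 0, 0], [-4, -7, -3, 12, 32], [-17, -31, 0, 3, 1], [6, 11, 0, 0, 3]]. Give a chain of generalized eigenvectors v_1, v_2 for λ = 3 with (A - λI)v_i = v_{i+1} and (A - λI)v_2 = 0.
v_1 = [[0, 0, -1, -3, 1]]^T, v_2 = [[0, 0, 2, 1, 0]]^T

We seek v_1 ∈ ker((A - 3I)^2) \ ker(A - 3I), then set v_{i+1} = (A - 3I) v_i.

One such chain is v_1 = [[0, 0, -1, -3, 1]]^T, v_2 = [[0, 0, 2, 1, 0]]^T. Check: (A - 3I) v_2 = [[0, 0, 0, 0, 0]]^T = 0.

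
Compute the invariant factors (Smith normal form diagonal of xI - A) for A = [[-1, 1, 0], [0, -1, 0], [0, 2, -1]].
x + 1, (x + 1)^2

The Jordan structure of A has elementary divisors (x + 1)^2, (x + 1). Arranging the block sizes at each eigenvalue in decreasing order and taking row products gives the invariant factors.

Invariant factors (smallest first, each dividing the next): x + 1, (x + 1)^2.

Check: the last factor (x + 1)^2 is the minimal polynomial, and the product (x + 1)^3 is the characteristic polynomial.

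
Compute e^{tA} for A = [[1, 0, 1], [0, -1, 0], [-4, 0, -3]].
e^{tA} = [[(2*t + 1)*e^{-t}, 0, t*e^{-t}], [0, e^{-t}, 0], [-4*t*e^{-t}, 0, (1 - 2*t)*e^{-t}]]

A has Jordan form J = [[-1, 1, 0], [0, -1, 0], [0, 0, -1]] with A = PJP^{-1}, so e^{tA} = P e^{tJ} P^{-1}.

For a Jordan block J_k(λ), e^{tJ_k(λ)} = e^{λt} · (I + tN + t^2 N^2/2! + ... + t^{k-1} N^{k-1}/(k-1)!) where N is the nilpotent superdiagonal part.

Assembling the blocks and conjugating back gives the entries of e^{tA} as shown above.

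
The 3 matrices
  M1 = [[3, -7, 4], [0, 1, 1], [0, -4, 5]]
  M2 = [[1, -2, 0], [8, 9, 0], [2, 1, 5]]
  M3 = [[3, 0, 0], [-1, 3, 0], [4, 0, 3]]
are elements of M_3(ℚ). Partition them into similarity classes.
Characteristic polynomials: χ_{M1} = (x - 3)^3, χ_{M2} = (x - 5)^3, χ_{M3} = (x - 3)^3.

{M1}: invariant factors (x - 3)^3.

{M2}: invariant factors x - 5, (x - 5)^2.

{M3}: invariant factors x - 3, (x - 3)^2.

Matrices are similar if and only if their invariant-factor lists agree; the partition into similarity classes is {M1}, {M2}, {M3}.

3 classes: {M1}, {M2}, {M3}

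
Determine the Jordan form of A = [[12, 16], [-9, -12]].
The characteristic polynomial is det(xI - A) = x^2, so the eigenvalues are 0 (algebraic multiplicity 2).

For λ = 0: rank(A) = 1, rank(A^2) = 0. The eigenspace has dimension 2 - 1 = 1, so there is 1 Jordan block; the rank sequence gives block sizes [2].

Assembling the blocks gives the Jordan form J above.

J = [[0, 1], [0, 0]]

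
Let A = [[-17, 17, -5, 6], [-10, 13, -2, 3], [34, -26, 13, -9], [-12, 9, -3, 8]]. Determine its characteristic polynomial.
χ_A(x) = (x - 5)^3(x - 2)

xI - A = [[x + 17, -17, 5, -6], [10, x - 13, 2, -3], [-34, 26, x - 13, 9], [12, -9, 3, x - 8]].

Expanding det(xI - A) along the first row:
det(xI - A) = + (x + 17)·det([[x - 13, 2, -3], [26, x - 13, 9], [-9, 3, x - 8]]) - (-17)·det([[10, 2, -3], [-34, x - 13, 9], [12, 3, x - 8]]) + (5)·det([[10, x - 13, -3], [-34, 26, 9], [12, -9, x - 8]]) - (-6)·det([[10, x - 13, 2], [-34, 26, x - 13], [12, -9, 3]]).

Evaluating gives χ_A(x) = x^4 - 17x^3 + 105x^2 - 275x + 250 = (x - 5)^3(x - 2).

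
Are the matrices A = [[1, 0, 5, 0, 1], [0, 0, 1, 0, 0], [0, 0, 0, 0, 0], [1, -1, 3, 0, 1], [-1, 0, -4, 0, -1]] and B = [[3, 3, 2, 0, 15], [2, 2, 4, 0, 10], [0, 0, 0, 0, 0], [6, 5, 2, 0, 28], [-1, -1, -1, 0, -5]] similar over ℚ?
Two matrices over a field are similar if and only if they have the same invariant factors.

Both A and B have characteristic polynomial x^5 and minimal polynomial x^3. Computing further, both have invariant factors x^2, x^3. Hence A and B are similar.

Yes.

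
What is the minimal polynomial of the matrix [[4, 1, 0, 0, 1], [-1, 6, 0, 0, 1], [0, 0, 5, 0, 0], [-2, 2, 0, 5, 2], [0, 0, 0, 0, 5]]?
The characteristic polynomial factors as (x - 5)^5. The minimal polynomial is ∏(x - λ)^{k_λ} where k_λ is the size of the largest Jordan block at λ.

For λ = 5: rank(A - 5I) = 1, and the largest Jordan block has size 2 (the smallest k with rank((A - 5I)^k) = rank((A - 5I)^(k+1))).

So m_A(x) = (x - 5)^2.

m_A(x) = (x - 5)^2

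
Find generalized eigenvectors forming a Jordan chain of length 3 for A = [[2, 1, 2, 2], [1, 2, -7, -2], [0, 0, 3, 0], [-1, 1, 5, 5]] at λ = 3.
We seek v_1 ∈ ker((A - 3I)^3) \ ker((A - 3I)^2), then set v_{i+1} = (A - 3I) v_i.

One such chain is v_1 = [[1, -7, 1, 3]]^T, v_2 = [[0, -5, 0, 3]]^T, v_3 = [[1, -1, 0, 1]]^T. Check: (A - 3I) v_3 = [[0, 0, 0, 0]]^T = 0.

v_1 = [[1, -7, 1, 3]]^T, v_2 = [[0, -5, 0, 3]]^T, v_3 = [[1, -1, 0, 1]]^T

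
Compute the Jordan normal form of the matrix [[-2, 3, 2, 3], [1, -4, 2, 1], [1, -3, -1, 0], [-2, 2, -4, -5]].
J = [[-3, 1, 0, 0], [0, -3, 0, 0], [0, 0, -3, 1], [0, 0, 0, -3]]

The characteristic polynomial is det(xI - A) = (x + 3)^4, so the eigenvalues are -3 (algebraic multiplicity 4).

For λ = -3: rank(A + 3I) = 2, rank((A + 3I)^2) = 0. The eigenspace has dimension 4 - 2 = 2, so there are 2 Jordan blocks; the rank sequence gives block sizes [2, 2].

Assembling the blocks gives the Jordan form J above.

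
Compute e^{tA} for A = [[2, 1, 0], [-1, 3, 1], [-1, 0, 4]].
e^{tA} = [[(1 - t)*e^{3*t}, t*(2 - t)*e^{3*t}/2, t^2*e^{3*t}/2], [-t*e^{3*t}, (2 - t^2)*e^{3*t}/2, t*(t + 2)*e^{3*t}/2], [-t*e^{3*t}, -t^2*e^{3*t}/2, (t^2/2 + t + 1)*e^{3*t}]]

A has Jordan form J = [[3, 1, 0], [0, 3, 1], [0, 0, 3]] with A = PJP^{-1}, so e^{tA} = P e^{tJ} P^{-1}.

For a Jordan block J_k(λ), e^{tJ_k(λ)} = e^{λt} · (I + tN + t^2 N^2/2! + ... + t^{k-1} N^{k-1}/(k-1)!) where N is the nilpotent superdiagonal part.

Assembling the blocks and conjugating back gives the entries of e^{tA} as shown above.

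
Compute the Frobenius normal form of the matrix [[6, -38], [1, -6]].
R = [[0, -2], [1, 0]]

The invariant factors of A (the non-unit diagonal entries of the Smith normal form of xI - A over ℚ[x]) are x^2 + 2, each dividing the next. The characteristic polynomial is their product, x^2 + 2.

The rational canonical form is the block-diagonal matrix of companion matrices C(f_i):
R = [[0, -2], [1, 0]].

Note the characteristic polynomial does not split into linear factors over ℚ, so A has no Jordan form over ℚ; the rational canonical form exists over any field.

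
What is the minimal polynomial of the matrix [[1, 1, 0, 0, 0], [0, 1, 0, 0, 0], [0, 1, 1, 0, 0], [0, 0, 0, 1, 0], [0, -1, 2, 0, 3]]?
m_A(x) = (x - 3)(x - 1)^2

The characteristic polynomial factors as (x - 3)(x - 1)^4. The minimal polynomial is ∏(x - λ)^{k_λ} where k_λ is the size of the largest Jordan block at λ.

For λ = 1: rank(A - I) = 2, and the largest Jordan block has size 2 (the smallest k with rank((A - I)^k) = rank((A - I)^(k+1))).
For λ = 3: rank(A - 3I) = 4, and the largest Jordan block has size 1 (the smallest k with rank((A - 3I)^k) = rank((A - 3I)^(k+1))).

So m_A(x) = (x - 3)(x - 1)^2.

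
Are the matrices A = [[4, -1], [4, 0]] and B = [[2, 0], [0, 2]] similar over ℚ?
No.

Both have characteristic polynomial (x - 2)^2, but the minimal polynomial of A is (x - 2)^2 while the minimal polynomial of B is x - 2. The minimal polynomial is a similarity invariant, so A and B are not similar.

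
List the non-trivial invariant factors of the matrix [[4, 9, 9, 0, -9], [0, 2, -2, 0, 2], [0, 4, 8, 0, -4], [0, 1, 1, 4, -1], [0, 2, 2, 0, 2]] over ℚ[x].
The Jordan structure of A has elementary divisors (x - 4)^2, (x - 4), (x - 4), (x - 4). Arranging the block sizes at each eigenvalue in decreasing order and taking row products gives the invariant factors.

Invariant factors (smallest first, each dividing the next): x - 4, x - 4, x - 4, (x - 4)^2.

Check: the last factor (x - 4)^2 is the minimal polynomial, and the product (x - 4)^5 is the characteristic polynomial.

x - 4, x - 4, x - 4, (x - 4)^2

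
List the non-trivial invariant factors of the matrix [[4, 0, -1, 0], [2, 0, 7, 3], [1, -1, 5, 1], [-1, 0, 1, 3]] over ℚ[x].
The Jordan structure of A has elementary divisors (x - 3)^3, (x - 3). Arranging the block sizes at each eigenvalue in decreasing order and taking row products gives the invariant factors.

Invariant factors (smallest first, each dividing the next): x - 3, (x - 3)^3.

Check: the last factor (x - 3)^3 is the minimal polynomial, and the product (x - 3)^4 is the characteristic polynomial.

x - 3, (x - 3)^3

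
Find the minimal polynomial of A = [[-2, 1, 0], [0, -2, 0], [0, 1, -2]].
m_A(x) = (x + 2)^2

The characteristic polynomial factors as (x + 2)^3. The minimal polynomial is ∏(x - λ)^{k_λ} where k_λ is the size of the largest Jordan block at λ.

For λ = -2: rank(A + 2I) = 1, and the largest Jordan block has size 2 (the smallest k with rank((A + 2I)^k) = rank((A + 2I)^(k+1))).

So m_A(x) = (x + 2)^2.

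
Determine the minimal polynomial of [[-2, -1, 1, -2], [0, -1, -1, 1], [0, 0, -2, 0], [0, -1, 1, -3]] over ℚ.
The characteristic polynomial factors as (x + 2)^4. The minimal polynomial is ∏(x - λ)^{k_λ} where k_λ is the size of the largest Jordan block at λ.

For λ = -2: rank(A + 2I) = 2, and the largest Jordan block has size 3 (the smallest k with rank((A + 2I)^k) = rank((A + 2I)^(k+1))).

So m_A(x) = (x + 2)^3.

m_A(x) = (x + 2)^3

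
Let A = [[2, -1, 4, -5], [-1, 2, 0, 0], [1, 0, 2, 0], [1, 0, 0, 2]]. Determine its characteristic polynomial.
xI - A = [[x - 2, 1, -4, 5], [1, x - 2, 0, 0], [-1, 0, x - 2, 0], [-1, 0, 0, x - 2]].

Expanding det(xI - A) along the first row:
det(xI - A) = + (x - 2)·det([[x - 2, 0, 0], [0, x - 2, 0], [0, 0, x - 2]]) - (1)·det([[1, 0, 0], [-1, x - 2, 0], [-1, 0, x - 2]]) + (-4)·det([[1, x - 2, 0], [-1, 0, 0], [-1, 0, x - 2]]) - (5)·det([[1, x - 2, 0], [-1, 0, x - 2], [-1, 0, 0]]).

Evaluating gives χ_A(x) = x^4 - 8x^3 + 24x^2 - 32x + 16 = (x - 2)^4.

χ_A(x) = (x - 2)^4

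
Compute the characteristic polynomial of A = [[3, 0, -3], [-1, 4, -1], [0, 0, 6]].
xI - A = [[x - 3, 0, 3], [1, x - 4, 1], [0, 0, x - 6]].

Expanding det(xI - A) along the first row:
det(xI - A) = + (x - 3)·det([[x - 4, 1], [0, x - 6]]) - (0)·det([[1, 1], [0, x - 6]]) + (3)·det([[1, x - 4], [0, 0]]).

Evaluating gives χ_A(x) = x^3 - 13x^2 + 54x - 72 = (x - 6)(x - 4)(x - 3).

χ_A(x) = (x - 6)(x - 4)(x - 3)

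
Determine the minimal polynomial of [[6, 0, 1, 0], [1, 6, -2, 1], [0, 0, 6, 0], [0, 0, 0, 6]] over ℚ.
m_A(x) = (x - 6)^3

The characteristic polynomial factors as (x - 6)^4. The minimal polynomial is ∏(x - λ)^{k_λ} where k_λ is the size of the largest Jordan block at λ.

For λ = 6: rank(A - 6I) = 2, and the largest Jordan block has size 3 (the smallest k with rank((A - 6I)^k) = rank((A - 6I)^(k+1))).

So m_A(x) = (x - 6)^3.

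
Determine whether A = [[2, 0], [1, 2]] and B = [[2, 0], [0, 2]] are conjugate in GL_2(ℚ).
No.

Both have characteristic polynomial (x - 2)^2, but the minimal polynomial of A is (x - 2)^2 while the minimal polynomial of B is x - 2. The minimal polynomial is a similarity invariant, so A and B are not similar.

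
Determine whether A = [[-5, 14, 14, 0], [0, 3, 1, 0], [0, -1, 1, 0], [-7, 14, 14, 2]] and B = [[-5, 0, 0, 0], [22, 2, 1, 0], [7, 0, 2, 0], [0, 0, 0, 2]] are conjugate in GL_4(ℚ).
Yes.

Two matrices over a field are similar if and only if they have the same invariant factors.

Both A and B have characteristic polynomial (x - 2)^3(x + 5) and minimal polynomial (x - 2)^2(x + 5). Computing further, both have invariant factors x - 2, (x - 2)^2(x + 5). Hence A and B are similar.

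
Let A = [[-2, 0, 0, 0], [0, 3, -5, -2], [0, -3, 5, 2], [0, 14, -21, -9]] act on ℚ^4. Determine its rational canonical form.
R = [[-2, 0, 0, 0], [0, 0, 0, 0], [0, 1, 0, 2], [0, 0, 1, -1]]

The invariant factors of A (the non-unit diagonal entries of the Smith normal form of xI - A over ℚ[x]) are x + 2, x(x - 1)(x + 2), each dividing the next. The characteristic polynomial is their product, x(x - 1)(x + 2)^2.

The rational canonical form is the block-diagonal matrix of companion matrices C(f_i):
R = [[-2, 0, 0, 0], [0, 0, 0, 0], [0, 1, 0, 2], [0, 0, 1, -1]].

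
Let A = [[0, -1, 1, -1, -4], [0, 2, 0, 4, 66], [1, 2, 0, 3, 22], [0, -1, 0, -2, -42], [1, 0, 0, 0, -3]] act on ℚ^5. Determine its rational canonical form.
R = [[0, 0, 0, 0, -18], [1, 0, 0, 0, 24], [0, 1, 0, 0, 1], [0, 0, 1, 0, -3], [0, 0, 0, 1, -3]]

The invariant factors of A (the non-unit diagonal entries of the Smith normal form of xI - A over ℚ[x]) are (x - 1)^2(x + 3)(x^2 + 2x + 6), each dividing the next. The characteristic polynomial is their product, (x - 1)^2(x + 3)(x^2 + 2x + 6).

The rational canonical form is the block-diagonal matrix of companion matrices C(f_i):
R = [[0, 0, 0, 0, -18], [1, 0, 0, 0, 24], [0, 1, 0, 0, 1], [0, 0, 1, 0, -3], [0, 0, 0, 1, -3]].

Note the characteristic polynomial does not split into linear factors over ℚ, so A has no Jordan form over ℚ; the rational canonical form exists over any field.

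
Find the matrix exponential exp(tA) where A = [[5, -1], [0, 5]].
e^{tA} = [[e^{5*t}, -t*e^{5*t}], [0, e^{5*t}]]

A has Jordan form J = [[5, 1], [0, 5]] with A = PJP^{-1}, so e^{tA} = P e^{tJ} P^{-1}.

For a Jordan block J_k(λ), e^{tJ_k(λ)} = e^{λt} · (I + tN + t^2 N^2/2! + ... + t^{k-1} N^{k-1}/(k-1)!) where N is the nilpotent superdiagonal part.

Assembling the blocks and conjugating back gives the entries of e^{tA} as shown above.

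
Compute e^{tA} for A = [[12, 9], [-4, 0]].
A has Jordan form J = [[6, 1], [0, 6]] with A = PJP^{-1}, so e^{tA} = P e^{tJ} P^{-1}.

For a Jordan block J_k(λ), e^{tJ_k(λ)} = e^{λt} · (I + tN + t^2 N^2/2! + ... + t^{k-1} N^{k-1}/(k-1)!) where N is the nilpotent superdiagonal part.

Assembling the blocks and conjugating back gives the entries of e^{tA} as shown above.

e^{tA} = [[(6*t + 1)*e^{6*t}, 9*t*e^{6*t}], [-4*t*e^{6*t}, (1 - 6*t)*e^{6*t}]]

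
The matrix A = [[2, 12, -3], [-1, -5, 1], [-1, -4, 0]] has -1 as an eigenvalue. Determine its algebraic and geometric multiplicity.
The characteristic polynomial is (x + 1)^3, so the factor x + 1 appears with exponent 3: the algebraic multiplicity is 3.

rank(A + I) = 1, so the eigenspace has dimension 3 - 1 = 2: the geometric multiplicity is 2.

Since 2 < 3, A is not diagonalizable.

algebraic multiplicity 3, geometric multiplicity 2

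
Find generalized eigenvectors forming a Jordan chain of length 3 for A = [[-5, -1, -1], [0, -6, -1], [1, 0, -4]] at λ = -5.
We seek v_1 ∈ ker((A + 5I)^3) \ ker((A + 5I)^2), then set v_{i+1} = (A + 5I) v_i.

One such chain is v_1 = [[0, -1, 1]]^T, v_2 = [[0, 0, 1]]^T, v_3 = [[-1, -1, 1]]^T. Check: (A + 5I) v_3 = [[0, 0, 0]]^T = 0.

v_1 = [[0, -1, 1]]^T, v_2 = [[0, 0, 1]]^T, v_3 = [[-1, -1, 1]]^T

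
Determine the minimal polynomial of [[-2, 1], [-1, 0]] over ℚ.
The characteristic polynomial factors as (x + 1)^2. The minimal polynomial is ∏(x - λ)^{k_λ} where k_λ is the size of the largest Jordan block at λ.

For λ = -1: rank(A + I) = 1, and the largest Jordan block has size 2 (the smallest k with rank((A + I)^k) = rank((A + I)^(k+1))).

So m_A(x) = (x + 1)^2.

m_A(x) = (x + 1)^2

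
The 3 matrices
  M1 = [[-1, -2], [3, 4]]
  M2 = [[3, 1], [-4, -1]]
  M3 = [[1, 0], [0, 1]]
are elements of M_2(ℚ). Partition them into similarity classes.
3 classes: {M1}, {M2}, {M3}

Characteristic polynomials: χ_{M1} = (x - 2)(x - 1), χ_{M2} = (x - 1)^2, χ_{M3} = (x - 1)^2.

{M1}: invariant factors (x - 2)(x - 1).

{M2}: invariant factors (x - 1)^2.

{M3}: invariant factors x - 1, x - 1.

Matrices are similar if and only if their invariant-factor lists agree; the partition into similarity classes is {M1}, {M2}, {M3}.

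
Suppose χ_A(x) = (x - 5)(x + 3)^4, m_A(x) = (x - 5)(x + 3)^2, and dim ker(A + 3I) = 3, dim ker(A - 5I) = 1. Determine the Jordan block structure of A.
Jordan blocks: (-3, 2), (-3, 1), (-3, 1), (5, 1)

λ = -3: algebraic multiplicity 4 (exponent in χ_A), largest block size 2 (exponent in m_A), 3 blocks (geometric multiplicity). These force block sizes [2, 1, 1].
λ = 5: algebraic multiplicity 1 (exponent in χ_A), largest block size 1 (exponent in m_A), 1 block (geometric multiplicity). This forces block sizes [1].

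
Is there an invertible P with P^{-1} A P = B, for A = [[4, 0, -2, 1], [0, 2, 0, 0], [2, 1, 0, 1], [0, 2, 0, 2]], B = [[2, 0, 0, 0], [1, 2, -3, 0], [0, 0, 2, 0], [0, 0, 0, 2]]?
No.

Both have characteristic polynomial (x - 2)^4 and minimal polynomial (x - 2)^2. But rank(A - 2I) = 2 for A while rank(B - 2I) = 1 for B, so the number of Jordan blocks at λ = 2 differs. A and B are not similar.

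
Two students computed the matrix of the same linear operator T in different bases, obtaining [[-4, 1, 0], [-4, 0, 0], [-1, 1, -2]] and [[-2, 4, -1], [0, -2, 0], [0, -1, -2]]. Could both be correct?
Two matrices over a field are similar if and only if they have the same invariant factors.

Both A and B have characteristic polynomial (x + 2)^3 and minimal polynomial (x + 2)^3. Computing further, both have invariant factors (x + 2)^3. Hence A and B are similar.

Yes.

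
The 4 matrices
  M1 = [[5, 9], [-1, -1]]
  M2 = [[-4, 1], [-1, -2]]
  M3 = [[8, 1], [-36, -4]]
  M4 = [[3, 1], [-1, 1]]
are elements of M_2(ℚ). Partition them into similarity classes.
Characteristic polynomials: χ_{M1} = (x - 2)^2, χ_{M2} = (x + 3)^2, χ_{M3} = (x - 2)^2, χ_{M4} = (x - 2)^2.

{M1, M3, M4}: invariant factors (x - 2)^2.

{M2}: invariant factors (x + 3)^2.

Matrices are similar if and only if their invariant-factor lists agree; the partition into similarity classes is {M1, M3, M4}, {M2}.

2 classes: {M1, M3, M4}, {M2}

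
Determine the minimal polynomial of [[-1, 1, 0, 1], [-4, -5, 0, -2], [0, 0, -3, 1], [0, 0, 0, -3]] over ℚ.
The characteristic polynomial factors as (x + 3)^4. The minimal polynomial is ∏(x - λ)^{k_λ} where k_λ is the size of the largest Jordan block at λ.

For λ = -3: rank(A + 3I) = 2, and the largest Jordan block has size 2 (the smallest k with rank((A + 3I)^k) = rank((A + 3I)^(k+1))).

So m_A(x) = (x + 3)^2.

m_A(x) = (x + 3)^2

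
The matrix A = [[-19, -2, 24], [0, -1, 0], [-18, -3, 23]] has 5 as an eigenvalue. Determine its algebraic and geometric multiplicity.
algebraic multiplicity 1, geometric multiplicity 1

The characteristic polynomial is (x - 5)(x + 1)^2, so the factor x - 5 appears with exponent 1: the algebraic multiplicity is 1.

rank(A - 5I) = 2, so the eigenspace has dimension 3 - 2 = 1: the geometric multiplicity is 1.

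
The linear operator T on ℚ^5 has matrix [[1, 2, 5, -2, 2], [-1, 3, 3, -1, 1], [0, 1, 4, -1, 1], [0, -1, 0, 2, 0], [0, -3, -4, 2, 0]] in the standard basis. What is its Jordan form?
J = [[2, 1, 0, 0, 0], [0, 2, 1, 0, 0], [0, 0, 2, 0, 0], [0, 0, 0, 2, 1], [0, 0, 0, 0, 2]]

The characteristic polynomial is det(xI - A) = (x - 2)^5, so the eigenvalues are 2 (algebraic multiplicity 5).

For λ = 2: rank(A - 2I) = 3, rank((A - 2I)^2) = 1, rank((A - 2I)^3) = 0. The eigenspace has dimension 5 - 3 = 2, so there are 2 Jordan blocks; the rank sequence gives block sizes [3, 2].

Assembling the blocks gives the Jordan form J above.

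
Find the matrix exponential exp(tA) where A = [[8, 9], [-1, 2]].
e^{tA} = [[(3*t + 1)*e^{5*t}, 9*t*e^{5*t}], [-t*e^{5*t}, (1 - 3*t)*e^{5*t}]]

A has Jordan form J = [[5, 1], [0, 5]] with A = PJP^{-1}, so e^{tA} = P e^{tJ} P^{-1}.

For a Jordan block J_k(λ), e^{tJ_k(λ)} = e^{λt} · (I + tN + t^2 N^2/2! + ... + t^{k-1} N^{k-1}/(k-1)!) where N is the nilpotent superdiagonal part.

Assembling the blocks and conjugating back gives the entries of e^{tA} as shown above.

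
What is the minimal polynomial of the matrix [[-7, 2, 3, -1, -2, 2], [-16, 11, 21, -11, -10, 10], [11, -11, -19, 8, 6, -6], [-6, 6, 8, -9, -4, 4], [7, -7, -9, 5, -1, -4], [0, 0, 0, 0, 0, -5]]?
The characteristic polynomial factors as (x + 5)^6. The minimal polynomial is ∏(x - λ)^{k_λ} where k_λ is the size of the largest Jordan block at λ.

For λ = -5: rank(A + 5I) = 2, and the largest Jordan block has size 3 (the smallest k with rank((A + 5I)^k) = rank((A + 5I)^(k+1))).

So m_A(x) = (x + 5)^3.

m_A(x) = (x + 5)^3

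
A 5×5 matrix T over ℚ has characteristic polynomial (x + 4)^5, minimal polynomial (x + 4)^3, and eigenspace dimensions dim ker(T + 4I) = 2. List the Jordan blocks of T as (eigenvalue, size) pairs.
Jordan blocks: (-4, 3), (-4, 2)

λ = -4: algebraic multiplicity 5 (exponent in χ_T), largest block size 3 (exponent in m_T), 2 blocks (geometric multiplicity). These force block sizes [3, 2].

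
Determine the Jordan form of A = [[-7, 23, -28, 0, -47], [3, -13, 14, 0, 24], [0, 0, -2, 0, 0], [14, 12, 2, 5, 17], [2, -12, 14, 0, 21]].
The characteristic polynomial is det(xI - A) = (x - 5)^2(x + 2)^3, so the eigenvalues are -2 (algebraic multiplicity 3), 5 (algebraic multiplicity 2).

For λ = -2: rank(A + 2I) = 3, rank((A + 2I)^2) = 2. The eigenspace has dimension 5 - 3 = 2, so there are 2 Jordan blocks; the rank sequence gives block sizes [2, 1].

For λ = 5: rank(A - 5I) = 4, rank((A - 5I)^2) = 3. The eigenspace has dimension 5 - 4 = 1, so there is 1 Jordan block; the rank sequence gives block sizes [2].

Assembling the blocks gives the Jordan form J above.

J = [[-2, 1, 0, 0, 0], [0, -2, 0, 0, 0], [0, 0, -2, 0, 0], [0, 0, 0, 5, 1], [0, 0, 0, 0, 5]]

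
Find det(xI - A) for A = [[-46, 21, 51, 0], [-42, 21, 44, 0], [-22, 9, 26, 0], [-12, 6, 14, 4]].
xI - A = [[x + 46, -21, -51, 0], [42, x - 21, -44, 0], [22, -9, x - 26, 0], [12, -6, -14, x - 4]].

Expanding det(xI - A) along the first row:
det(xI - A) = + (x + 46)·det([[x - 21, -44, 0], [-9, x - 26, 0], [-6, -14, x - 4]]) - (-21)·det([[42, -44, 0], [22, x - 26, 0], [12, -14, x - 4]]) + (-51)·det([[42, x - 21, 0], [22, -9, 0], [12, -6, x - 4]]) - (0)·det([[42, x - 21, -44], [22, -9, x - 26], [12, -6, -14]]).

Evaluating gives χ_A(x) = x^4 - 5x^3 - 4x^2 + 44x - 48 = (x - 4)(x - 2)^2(x + 3).

χ_A(x) = (x - 4)(x - 2)^2(x + 3)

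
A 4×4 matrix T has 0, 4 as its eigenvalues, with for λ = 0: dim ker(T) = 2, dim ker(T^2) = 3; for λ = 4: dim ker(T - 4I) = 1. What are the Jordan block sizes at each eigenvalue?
λ = 0: successive nullity increments [2, 1] count blocks of size ≥ k; block sizes are [2, 1].
λ = 4: successive nullity increments [1] count blocks of size ≥ k; block sizes are [1].

Jordan blocks: (0, 2), (0, 1), (4, 1)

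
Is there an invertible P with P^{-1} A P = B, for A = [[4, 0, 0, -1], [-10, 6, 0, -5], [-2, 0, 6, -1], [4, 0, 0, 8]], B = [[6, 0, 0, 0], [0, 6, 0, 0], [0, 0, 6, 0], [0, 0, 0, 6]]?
Both have characteristic polynomial (x - 6)^4, but the minimal polynomial of A is (x - 6)^2 while the minimal polynomial of B is x - 6. The minimal polynomial is a similarity invariant, so A and B are not similar.

No.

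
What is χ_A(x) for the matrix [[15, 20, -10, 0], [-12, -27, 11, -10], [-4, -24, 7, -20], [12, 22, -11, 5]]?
χ_A(x) = (x - 5)^2(x + 5)^2

xI - A = [[x - 15, -20, 10, 0], [12, x + 27, -11, 10], [4, 24, x - 7, 20], [-12, -22, 11, x - 5]].

Expanding det(xI - A) along the first row:
det(xI - A) = + (x - 15)·det([[x + 27, -11, 10], [24, x - 7, 20], [-22, 11, x - 5]]) - (-20)·det([[12, -11, 10], [4, x - 7, 20], [-12, 11, x - 5]]) + (10)·det([[12, x + 27, 10], [4, 24, 20], [-12, -22, x - 5]]) - (0)·det([[12, x + 27, -11], [4, 24, x - 7], [-12, -22, 11]]).

Evaluating gives χ_A(x) = x^4 - 50x^2 + 625 = (x - 5)^2(x + 5)^2.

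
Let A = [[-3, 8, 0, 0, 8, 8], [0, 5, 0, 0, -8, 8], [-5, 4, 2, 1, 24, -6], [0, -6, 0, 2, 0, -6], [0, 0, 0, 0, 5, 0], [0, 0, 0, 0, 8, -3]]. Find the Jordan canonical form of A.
J = [[-3, 0, 0, 0, 0, 0], [0, -3, 0, 0, 0, 0], [0, 0, 2, 1, 0, 0], [0, 0, 0, 2, 0, 0], [0, 0, 0, 0, 5, 0], [0, 0, 0, 0, 0, 5]]

The characteristic polynomial is det(xI - A) = (x - 5)^2(x - 2)^2(x + 3)^2, so the eigenvalues are -3 (algebraic multiplicity 2), 2 (algebraic multiplicity 2), 5 (algebraic multiplicity 2).

For λ = -3: rank(A + 3I) = 4. The eigenspace has dimension 6 - 4 = 2, so there are 2 Jordan blocks; the rank sequence gives block sizes [1, 1].

For λ = 2: rank(A - 2I) = 5, rank((A - 2I)^2) = 4. The eigenspace has dimension 6 - 5 = 1, so there is 1 Jordan block; the rank sequence gives block sizes [2].

For λ = 5: rank(A - 5I) = 4. The eigenspace has dimension 6 - 4 = 2, so there are 2 Jordan blocks; the rank sequence gives block sizes [1, 1].

Assembling the blocks gives the Jordan form J above.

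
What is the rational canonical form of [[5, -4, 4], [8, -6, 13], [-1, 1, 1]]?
R = [[0, 0, -3], [1, 0, 8], [0, 1, 0]]

The invariant factors of A (the non-unit diagonal entries of the Smith normal form of xI - A over ℚ[x]) are (x + 3)(x^2 - 3x + 1), each dividing the next. The characteristic polynomial is their product, (x + 3)(x^2 - 3x + 1).

The rational canonical form is the block-diagonal matrix of companion matrices C(f_i):
R = [[0, 0, -3], [1, 0, 8], [0, 1, 0]].

Note the characteristic polynomial does not split into linear factors over ℚ, so A has no Jordan form over ℚ; the rational canonical form exists over any field.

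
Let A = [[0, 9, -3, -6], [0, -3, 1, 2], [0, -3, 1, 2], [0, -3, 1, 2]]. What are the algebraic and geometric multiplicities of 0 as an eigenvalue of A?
The characteristic polynomial is x^4, so the factor x appears with exponent 4: the algebraic multiplicity is 4.

rank(A) = 1, so the eigenspace has dimension 4 - 1 = 3: the geometric multiplicity is 3.

Since 3 < 4, A is not diagonalizable.

algebraic multiplicity 4, geometric multiplicity 3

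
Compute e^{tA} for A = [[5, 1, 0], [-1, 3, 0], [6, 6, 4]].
e^{tA} = [[(t + 1)*e^{4*t}, t*e^{4*t}, 0], [-t*e^{4*t}, (1 - t)*e^{4*t}, 0], [6*t*e^{4*t}, 6*t*e^{4*t}, e^{4*t}]]

A has Jordan form J = [[4, 1, 0], [0, 4, 0], [0, 0, 4]] with A = PJP^{-1}, so e^{tA} = P e^{tJ} P^{-1}.

For a Jordan block J_k(λ), e^{tJ_k(λ)} = e^{λt} · (I + tN + t^2 N^2/2! + ... + t^{k-1} N^{k-1}/(k-1)!) where N is the nilpotent superdiagonal part.

Assembling the blocks and conjugating back gives the entries of e^{tA} as shown above.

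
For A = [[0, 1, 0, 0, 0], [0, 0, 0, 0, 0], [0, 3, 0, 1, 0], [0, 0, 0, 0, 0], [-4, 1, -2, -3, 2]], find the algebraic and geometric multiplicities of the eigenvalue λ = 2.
algebraic multiplicity 1, geometric multiplicity 1

The characteristic polynomial is x^4(x - 2), so the factor x - 2 appears with exponent 1: the algebraic multiplicity is 1.

rank(A - 2I) = 4, so the eigenspace has dimension 5 - 4 = 1: the geometric multiplicity is 1.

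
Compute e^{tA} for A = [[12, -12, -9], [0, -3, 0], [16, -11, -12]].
e^{tA} = [[12*t + 1, -15*t + 1 - e^{-3*t}, -9*t], [0, e^{-3*t}, 0], [16*t, -20*t + 3 - 3*e^{-3*t}, 1 - 12*t]]

A has Jordan form J = [[-3, 0, 0], [0, 0, 1], [0, 0, 0]] with A = PJP^{-1}, so e^{tA} = P e^{tJ} P^{-1}.

For a Jordan block J_k(λ), e^{tJ_k(λ)} = e^{λt} · (I + tN + t^2 N^2/2! + ... + t^{k-1} N^{k-1}/(k-1)!) where N is the nilpotent superdiagonal part.

Assembling the blocks and conjugating back gives the entries of e^{tA} as shown above.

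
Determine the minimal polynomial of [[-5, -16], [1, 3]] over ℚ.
m_A(x) = (x + 1)^2

The characteristic polynomial factors as (x + 1)^2. The minimal polynomial is ∏(x - λ)^{k_λ} where k_λ is the size of the largest Jordan block at λ.

For λ = -1: rank(A + I) = 1, and the largest Jordan block has size 2 (the smallest k with rank((A + I)^k) = rank((A + I)^(k+1))).

So m_A(x) = (x + 1)^2.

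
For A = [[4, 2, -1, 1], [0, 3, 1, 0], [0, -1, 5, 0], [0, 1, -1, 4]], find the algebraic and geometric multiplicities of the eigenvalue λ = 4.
The characteristic polynomial is (x - 4)^4, so the factor x - 4 appears with exponent 4: the algebraic multiplicity is 4.

rank(A - 4I) = 2, so the eigenspace has dimension 4 - 2 = 2: the geometric multiplicity is 2.

Since 2 < 4, A is not diagonalizable.

algebraic multiplicity 4, geometric multiplicity 2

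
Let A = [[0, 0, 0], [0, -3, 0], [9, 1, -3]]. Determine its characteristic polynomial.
xI - A = [[x, 0, 0], [0, x + 3, 0], [-9, -1, x + 3]].

Expanding det(xI - A) along the first row:
det(xI - A) = + (x)·det([[x + 3, 0], [-1, x + 3]]) - (0)·det([[0, 0], [-9, x + 3]]) + (0)·det([[0, x + 3], [-9, -1]]).

Evaluating gives χ_A(x) = x^3 + 6x^2 + 9x = x(x + 3)^2.

χ_A(x) = x(x + 3)^2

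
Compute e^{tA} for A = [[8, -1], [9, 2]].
A has Jordan form J = [[5, 1], [0, 5]] with A = PJP^{-1}, so e^{tA} = P e^{tJ} P^{-1}.

For a Jordan block J_k(λ), e^{tJ_k(λ)} = e^{λt} · (I + tN + t^2 N^2/2! + ... + t^{k-1} N^{k-1}/(k-1)!) where N is the nilpotent superdiagonal part.

Assembling the blocks and conjugating back gives the entries of e^{tA} as shown above.

e^{tA} = [[(3*t + 1)*e^{5*t}, -t*e^{5*t}], [9*t*e^{5*t}, (1 - 3*t)*e^{5*t}]]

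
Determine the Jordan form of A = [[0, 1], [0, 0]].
J = [[0, 1], [0, 0]]

The characteristic polynomial is det(xI - A) = x^2, so the eigenvalues are 0 (algebraic multiplicity 2).

For λ = 0: rank(A) = 1, rank(A^2) = 0. The eigenspace has dimension 2 - 1 = 1, so there is 1 Jordan block; the rank sequence gives block sizes [2].

Assembling the blocks gives the Jordan form J above.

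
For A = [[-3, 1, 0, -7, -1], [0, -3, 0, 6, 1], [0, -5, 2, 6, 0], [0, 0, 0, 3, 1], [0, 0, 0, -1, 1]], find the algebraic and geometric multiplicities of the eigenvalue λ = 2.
algebraic multiplicity 3, geometric multiplicity 1

The characteristic polynomial is (x - 2)^3(x + 3)^2, so the factor x - 2 appears with exponent 3: the algebraic multiplicity is 3.

rank(A - 2I) = 4, so the eigenspace has dimension 5 - 4 = 1: the geometric multiplicity is 1.

Since 1 < 3, A is not diagonalizable.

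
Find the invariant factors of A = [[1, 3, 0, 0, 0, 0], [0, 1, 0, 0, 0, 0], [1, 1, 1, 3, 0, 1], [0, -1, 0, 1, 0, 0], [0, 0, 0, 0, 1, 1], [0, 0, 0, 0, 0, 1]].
The Jordan structure of A has elementary divisors (x - 1)^2, (x - 1)^2, (x - 1)^2. Arranging the block sizes at each eigenvalue in decreasing order and taking row products gives the invariant factors.

Invariant factors (smallest first, each dividing the next): (x - 1)^2, (x - 1)^2, (x - 1)^2.

Check: the last factor (x - 1)^2 is the minimal polynomial, and the product (x - 1)^6 is the characteristic polynomial.

(x - 1)^2, (x - 1)^2, (x - 1)^2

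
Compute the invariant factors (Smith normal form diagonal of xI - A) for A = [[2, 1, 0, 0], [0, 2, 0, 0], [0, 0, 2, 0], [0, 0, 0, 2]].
x - 2, x - 2, (x - 2)^2

The Jordan structure of A has elementary divisors (x - 2)^2, (x - 2), (x - 2). Arranging the block sizes at each eigenvalue in decreasing order and taking row products gives the invariant factors.

Invariant factors (smallest first, each dividing the next): x - 2, x - 2, (x - 2)^2.

Check: the last factor (x - 2)^2 is the minimal polynomial, and the product (x - 2)^4 is the characteristic polynomial.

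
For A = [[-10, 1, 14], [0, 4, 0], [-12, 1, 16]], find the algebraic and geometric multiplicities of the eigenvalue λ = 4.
The characteristic polynomial is (x - 4)^2(x - 2), so the factor x - 4 appears with exponent 2: the algebraic multiplicity is 2.

rank(A - 4I) = 2, so the eigenspace has dimension 3 - 2 = 1: the geometric multiplicity is 1.

Since 1 < 2, A is not diagonalizable.

algebraic multiplicity 2, geometric multiplicity 1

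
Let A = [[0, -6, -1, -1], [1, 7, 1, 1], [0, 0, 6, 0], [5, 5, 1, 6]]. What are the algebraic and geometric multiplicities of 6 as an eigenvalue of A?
The characteristic polynomial is (x - 6)^3(x - 1), so the factor x - 6 appears with exponent 3: the algebraic multiplicity is 3.

rank(A - 6I) = 3, so the eigenspace has dimension 4 - 3 = 1: the geometric multiplicity is 1.

Since 1 < 3, A is not diagonalizable.

algebraic multiplicity 3, geometric multiplicity 1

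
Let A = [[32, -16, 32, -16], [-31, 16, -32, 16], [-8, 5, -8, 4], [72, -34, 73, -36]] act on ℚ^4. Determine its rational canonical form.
R = [[0, 0, 0, -16], [1, 0, 0, 16], [0, 1, 0, -12], [0, 0, 1, 4]]

The invariant factors of A (the non-unit diagonal entries of the Smith normal form of xI - A over ℚ[x]) are (x^2 - 2x + 4)^2, each dividing the next. The characteristic polynomial is their product, (x^2 - 2x + 4)^2.

The rational canonical form is the block-diagonal matrix of companion matrices C(f_i):
R = [[0, 0, 0, -16], [1, 0, 0, 16], [0, 1, 0, -12], [0, 0, 1, 4]].

Note the characteristic polynomial does not split into linear factors over ℚ, so A has no Jordan form over ℚ; the rational canonical form exists over any field.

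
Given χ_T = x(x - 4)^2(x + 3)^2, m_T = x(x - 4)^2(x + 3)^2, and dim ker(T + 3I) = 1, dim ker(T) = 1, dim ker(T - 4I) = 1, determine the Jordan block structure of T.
λ = -3: algebraic multiplicity 2 (exponent in χ_T), largest block size 2 (exponent in m_T), 1 block (geometric multiplicity). This forces block sizes [2].
λ = 0: algebraic multiplicity 1 (exponent in χ_T), largest block size 1 (exponent in m_T), 1 block (geometric multiplicity). This forces block sizes [1].
λ = 4: algebraic multiplicity 2 (exponent in χ_T), largest block size 2 (exponent in m_T), 1 block (geometric multiplicity). This forces block sizes [2].

Jordan blocks: (-3, 2), (0, 1), (4, 2)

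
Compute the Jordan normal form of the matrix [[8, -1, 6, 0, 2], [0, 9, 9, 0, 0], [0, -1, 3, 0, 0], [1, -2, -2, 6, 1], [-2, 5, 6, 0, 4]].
J = [[6, 1, 0, 0, 0], [0, 6, 1, 0, 0], [0, 0, 6, 0, 0], [0, 0, 0, 6, 1], [0, 0, 0, 0, 6]]

The characteristic polynomial is det(xI - A) = (x - 6)^5, so the eigenvalues are 6 (algebraic multiplicity 5).

For λ = 6: rank(A - 6I) = 3, rank((A - 6I)^2) = 1, rank((A - 6I)^3) = 0. The eigenspace has dimension 5 - 3 = 2, so there are 2 Jordan blocks; the rank sequence gives block sizes [3, 2].

Assembling the blocks gives the Jordan form J above.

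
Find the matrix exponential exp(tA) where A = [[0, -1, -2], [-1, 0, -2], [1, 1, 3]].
A has Jordan form J = [[1, 1, 0], [0, 1, 0], [0, 0, 1]] with A = PJP^{-1}, so e^{tA} = P e^{tJ} P^{-1}.

For a Jordan block J_k(λ), e^{tJ_k(λ)} = e^{λt} · (I + tN + t^2 N^2/2! + ... + t^{k-1} N^{k-1}/(k-1)!) where N is the nilpotent superdiagonal part.

Assembling the blocks and conjugating back gives the entries of e^{tA} as shown above.

e^{tA} = [[(1 - t)*e^{t}, -t*e^{t}, -2*t*e^{t}], [-t*e^{t}, (1 - t)*e^{t}, -2*t*e^{t}], [t*e^{t}, t*e^{t}, (2*t + 1)*e^{t}]]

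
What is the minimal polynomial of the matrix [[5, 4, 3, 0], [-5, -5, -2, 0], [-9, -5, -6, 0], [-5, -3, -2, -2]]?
m_A(x) = (x + 2)^3

The characteristic polynomial factors as (x + 2)^4. The minimal polynomial is ∏(x - λ)^{k_λ} where k_λ is the size of the largest Jordan block at λ.

For λ = -2: rank(A + 2I) = 2, and the largest Jordan block has size 3 (the smallest k with rank((A + 2I)^k) = rank((A + 2I)^(k+1))).

So m_A(x) = (x + 2)^3.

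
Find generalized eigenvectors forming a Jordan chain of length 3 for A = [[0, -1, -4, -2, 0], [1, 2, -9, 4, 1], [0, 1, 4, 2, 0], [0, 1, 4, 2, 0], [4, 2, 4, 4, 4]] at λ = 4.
v_1 = [[0, 0, 0, 0, 1]]^T, v_2 = [[0, 1, 0, 0, 0]]^T, v_3 = [[-1, -2, 1, 1, 2]]^T

We seek v_1 ∈ ker((A - 4I)^3) \ ker((A - 4I)^2), then set v_{i+1} = (A - 4I) v_i.

One such chain is v_1 = [[0, 0, 0, 0, 1]]^T, v_2 = [[0, 1, 0, 0, 0]]^T, v_3 = [[-1, -2, 1, 1, 2]]^T. Check: (A - 4I) v_3 = [[0, 0, 0, 0, 0]]^T = 0.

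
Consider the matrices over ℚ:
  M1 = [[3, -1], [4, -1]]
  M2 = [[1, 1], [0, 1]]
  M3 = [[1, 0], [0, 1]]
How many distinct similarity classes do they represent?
Characteristic polynomials: χ_{M1} = (x - 1)^2, χ_{M2} = (x - 1)^2, χ_{M3} = (x - 1)^2.

{M1, M2}: invariant factors (x - 1)^2.

{M3}: invariant factors x - 1, x - 1.

Matrices are similar if and only if their invariant-factor lists agree; the partition into similarity classes is {M1, M2}, {M3}.

2 classes: {M1, M2}, {M3}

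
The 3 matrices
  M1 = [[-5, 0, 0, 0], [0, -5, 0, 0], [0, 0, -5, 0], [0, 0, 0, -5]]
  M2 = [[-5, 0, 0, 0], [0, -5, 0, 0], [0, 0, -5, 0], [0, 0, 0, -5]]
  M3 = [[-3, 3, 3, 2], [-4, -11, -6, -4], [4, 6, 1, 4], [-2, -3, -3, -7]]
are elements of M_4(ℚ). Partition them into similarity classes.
2 classes: {M1, M2}, {M3}

Characteristic polynomials: χ_{M1} = (x + 5)^4, χ_{M2} = (x + 5)^4, χ_{M3} = (x + 5)^4.

{M1, M2}: invariant factors x + 5, x + 5, x + 5, x + 5.

{M3}: invariant factors x + 5, x + 5, (x + 5)^2.

Matrices are similar if and only if their invariant-factor lists agree; the partition into similarity classes is {M1, M2}, {M3}.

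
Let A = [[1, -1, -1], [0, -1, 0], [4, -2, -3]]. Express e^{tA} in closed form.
e^{tA} = [[(2*t + 1)*e^{-t}, -t*e^{-t}, -t*e^{-t}], [0, e^{-t}, 0], [4*t*e^{-t}, -2*t*e^{-t}, (1 - 2*t)*e^{-t}]]

A has Jordan form J = [[-1, 1, 0], [0, -1, 0], [0, 0, -1]] with A = PJP^{-1}, so e^{tA} = P e^{tJ} P^{-1}.

For a Jordan block J_k(λ), e^{tJ_k(λ)} = e^{λt} · (I + tN + t^2 N^2/2! + ... + t^{k-1} N^{k-1}/(k-1)!) where N is the nilpotent superdiagonal part.

Assembling the blocks and conjugating back gives the entries of e^{tA} as shown above.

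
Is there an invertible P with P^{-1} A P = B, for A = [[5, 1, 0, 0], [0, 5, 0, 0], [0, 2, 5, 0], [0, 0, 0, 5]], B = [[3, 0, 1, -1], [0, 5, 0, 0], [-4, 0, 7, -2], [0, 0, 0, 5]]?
Two matrices over a field are similar if and only if they have the same invariant factors.

Both A and B have characteristic polynomial (x - 5)^4 and minimal polynomial (x - 5)^2. Computing further, both have invariant factors x - 5, x - 5, (x - 5)^2. Hence A and B are similar.

Yes.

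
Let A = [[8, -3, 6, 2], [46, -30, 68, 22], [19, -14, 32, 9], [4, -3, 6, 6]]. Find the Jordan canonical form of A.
J = [[4, 1, 0, 0], [0, 4, 0, 0], [0, 0, 4, 1], [0, 0, 0, 4]]

The characteristic polynomial is det(xI - A) = (x - 4)^4, so the eigenvalues are 4 (algebraic multiplicity 4).

For λ = 4: rank(A - 4I) = 2, rank((A - 4I)^2) = 0. The eigenspace has dimension 4 - 2 = 2, so there are 2 Jordan blocks; the rank sequence gives block sizes [2, 2].

Assembling the blocks gives the Jordan form J above.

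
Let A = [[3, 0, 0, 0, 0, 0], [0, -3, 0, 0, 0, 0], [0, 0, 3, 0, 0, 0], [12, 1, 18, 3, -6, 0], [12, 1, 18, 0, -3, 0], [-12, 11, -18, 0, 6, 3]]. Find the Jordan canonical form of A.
The characteristic polynomial is det(xI - A) = (x - 3)^4(x + 3)^2, so the eigenvalues are -3 (algebraic multiplicity 2), 3 (algebraic multiplicity 4).

For λ = -3: rank(A + 3I) = 5, rank((A + 3I)^2) = 4. The eigenspace has dimension 6 - 5 = 1, so there is 1 Jordan block; the rank sequence gives block sizes [2].

For λ = 3: rank(A - 3I) = 2. The eigenspace has dimension 6 - 2 = 4, so there are 4 Jordan blocks; the rank sequence gives block sizes [1, 1, 1, 1].

Assembling the blocks gives the Jordan form J above.

J = [[-3, 1, 0, 0, 0, 0], [0, -3, 0, 0, 0, 0], [0, 0, 3, 0, 0, 0], [0, 0, 0, 3, 0, 0], [0, 0, 0, 0, 3, 0], [0, 0, 0, 0, 0, 3]]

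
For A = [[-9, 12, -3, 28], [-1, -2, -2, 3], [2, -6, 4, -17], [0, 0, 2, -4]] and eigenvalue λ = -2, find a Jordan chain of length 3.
We seek v_1 ∈ ker((A + 2I)^3) \ ker((A + 2I)^2), then set v_{i+1} = (A + 2I) v_i.

One such chain is v_1 = [[0, -2, 1, 1]]^T, v_2 = [[1, 1, 1, 0]]^T, v_3 = [[2, -3, 2, 2]]^T. Check: (A + 2I) v_3 = [[0, 0, 0, 0]]^T = 0.

v_1 = [[0, -2, 1, 1]]^T, v_2 = [[1, 1, 1, 0]]^T, v_3 = [[2, -3, 2, 2]]^T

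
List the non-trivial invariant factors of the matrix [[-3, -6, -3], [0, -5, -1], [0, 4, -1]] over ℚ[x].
The Jordan structure of A has elementary divisors (x + 3)^2, (x + 3). Arranging the block sizes at each eigenvalue in decreasing order and taking row products gives the invariant factors.

Invariant factors (smallest first, each dividing the next): x + 3, (x + 3)^2.

Check: the last factor (x + 3)^2 is the minimal polynomial, and the product (x + 3)^3 is the characteristic polynomial.

x + 3, (x + 3)^2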